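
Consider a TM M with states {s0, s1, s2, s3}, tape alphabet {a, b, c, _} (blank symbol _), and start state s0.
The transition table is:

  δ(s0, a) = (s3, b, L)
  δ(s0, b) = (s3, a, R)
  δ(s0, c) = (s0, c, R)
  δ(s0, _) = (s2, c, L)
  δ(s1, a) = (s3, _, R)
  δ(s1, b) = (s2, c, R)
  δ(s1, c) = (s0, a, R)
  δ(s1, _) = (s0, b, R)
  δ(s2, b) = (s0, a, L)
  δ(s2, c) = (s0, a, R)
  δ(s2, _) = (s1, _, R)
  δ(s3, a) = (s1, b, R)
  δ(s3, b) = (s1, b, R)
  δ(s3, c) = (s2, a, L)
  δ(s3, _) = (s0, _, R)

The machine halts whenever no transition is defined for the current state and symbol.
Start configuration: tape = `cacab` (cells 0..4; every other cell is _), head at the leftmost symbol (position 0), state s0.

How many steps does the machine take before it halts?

26

state=s0 head=0 tape=_[c]acab___   (s0,c)→(s0,c,R)
state=s0 head=1 tape=_c[a]cab___   (s0,a)→(s3,b,L)
state=s3 head=0 tape=_[c]bcab___   (s3,c)→(s2,a,L)
state=s2 head=-1 tape=[_]abcab___   (s2,_)→(s1,_,R)
state=s1 head=0 tape=_[a]bcab___   (s1,a)→(s3,_,R)
state=s3 head=1 tape=__[b]cab___   (s3,b)→(s1,b,R)
state=s1 head=2 tape=__b[c]ab___   (s1,c)→(s0,a,R)
state=s0 head=3 tape=__ba[a]b___   (s0,a)→(s3,b,L)
state=s3 head=2 tape=__b[a]bb___   (s3,a)→(s1,b,R)
state=s1 head=3 tape=__bb[b]b___   (s1,b)→(s2,c,R)
state=s2 head=4 tape=__bbc[b]___   (s2,b)→(s0,a,L)
state=s0 head=3 tape=__bb[c]a___   (s0,c)→(s0,c,R)
state=s0 head=4 tape=__bbc[a]___   (s0,a)→(s3,b,L)
state=s3 head=3 tape=__bb[c]b___   (s3,c)→(s2,a,L)
state=s2 head=2 tape=__b[b]ab___   (s2,b)→(s0,a,L)
state=s0 head=1 tape=__[b]aab___   (s0,b)→(s3,a,R)
state=s3 head=2 tape=__a[a]ab___   (s3,a)→(s1,b,R)
state=s1 head=3 tape=__ab[a]b___   (s1,a)→(s3,_,R)
state=s3 head=4 tape=__ab_[b]___   (s3,b)→(s1,b,R)
state=s1 head=5 tape=__ab_b[_]__   (s1,_)→(s0,b,R)
state=s0 head=6 tape=__ab_bb[_]_   (s0,_)→(s2,c,L)
state=s2 head=5 tape=__ab_b[b]c_   (s2,b)→(s0,a,L)
state=s0 head=4 tape=__ab_[b]ac_   (s0,b)→(s3,a,R)
state=s3 head=5 tape=__ab_a[a]c_   (s3,a)→(s1,b,R)
state=s1 head=6 tape=__ab_ab[c]_   (s1,c)→(s0,a,R)
state=s0 head=7 tape=__ab_aba[_]   (s0,_)→(s2,c,L)
state=s2 head=6 tape=__ab_ab[a]c
M halts after 26 transitions.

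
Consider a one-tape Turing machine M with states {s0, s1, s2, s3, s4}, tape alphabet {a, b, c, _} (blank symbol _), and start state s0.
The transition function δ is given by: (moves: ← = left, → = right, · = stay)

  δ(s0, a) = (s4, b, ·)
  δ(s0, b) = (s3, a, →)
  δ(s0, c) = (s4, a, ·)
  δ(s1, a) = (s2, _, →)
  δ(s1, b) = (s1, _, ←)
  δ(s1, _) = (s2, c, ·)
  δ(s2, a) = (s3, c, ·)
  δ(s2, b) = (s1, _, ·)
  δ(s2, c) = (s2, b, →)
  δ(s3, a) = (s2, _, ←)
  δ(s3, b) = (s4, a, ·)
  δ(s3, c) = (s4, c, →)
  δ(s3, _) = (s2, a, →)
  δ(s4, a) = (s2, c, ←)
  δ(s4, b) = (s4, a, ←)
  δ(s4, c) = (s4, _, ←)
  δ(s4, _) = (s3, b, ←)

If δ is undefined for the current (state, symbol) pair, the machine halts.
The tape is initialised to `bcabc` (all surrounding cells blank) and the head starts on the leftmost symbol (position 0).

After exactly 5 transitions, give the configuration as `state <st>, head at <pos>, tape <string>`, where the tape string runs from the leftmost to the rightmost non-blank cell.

s0 | [b]cabc   read b → write a, move →, go to s3
s3 | a[c]abc   read c → write c, move →, go to s4
s4 | ac[a]bc   read a → write c, move ←, go to s2
s2 | a[c]cbc   read c → write b, move →, go to s2
s2 | ab[c]bc   read c → write b, move →, go to s2
s2 | abb[b]c
After 5 steps: state s2, head at 3, tape abbbc.

state s2, head at 3, tape abbbc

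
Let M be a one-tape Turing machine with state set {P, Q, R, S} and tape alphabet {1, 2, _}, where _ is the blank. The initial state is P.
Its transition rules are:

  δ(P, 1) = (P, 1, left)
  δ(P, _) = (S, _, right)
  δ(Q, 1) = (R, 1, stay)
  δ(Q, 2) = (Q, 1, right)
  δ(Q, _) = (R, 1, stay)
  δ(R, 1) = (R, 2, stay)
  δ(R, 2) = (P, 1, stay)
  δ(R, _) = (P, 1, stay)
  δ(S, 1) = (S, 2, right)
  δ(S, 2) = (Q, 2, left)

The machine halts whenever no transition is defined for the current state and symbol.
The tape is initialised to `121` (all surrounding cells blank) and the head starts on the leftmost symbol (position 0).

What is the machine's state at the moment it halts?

S

P | _[1]21_   read 1 → write 1, move left, go to P
P | [_]121_   read _ → write _, move right, go to S
S | _[1]21_   read 1 → write 2, move right, go to S
S | _2[2]1_   read 2 → write 2, move left, go to Q
Q | _[2]21_   read 2 → write 1, move right, go to Q
Q | _1[2]1_   read 2 → write 1, move right, go to Q
Q | _11[1]_   read 1 → write 1, move stay, go to R
R | _11[1]_   read 1 → write 2, move stay, go to R
R | _11[2]_   read 2 → write 1, move stay, go to P
P | _11[1]_   read 1 → write 1, move left, go to P
P | _1[1]1_   read 1 → write 1, move left, go to P
P | _[1]11_   read 1 → write 1, move left, go to P
P | [_]111_   read _ → write _, move right, go to S
S | _[1]11_   read 1 → write 2, move right, go to S
S | _2[1]1_   read 1 → write 2, move right, go to S
S | _22[1]_   read 1 → write 2, move right, go to S
S | _222[_]
No transition is defined for (S, _); M halts in state S.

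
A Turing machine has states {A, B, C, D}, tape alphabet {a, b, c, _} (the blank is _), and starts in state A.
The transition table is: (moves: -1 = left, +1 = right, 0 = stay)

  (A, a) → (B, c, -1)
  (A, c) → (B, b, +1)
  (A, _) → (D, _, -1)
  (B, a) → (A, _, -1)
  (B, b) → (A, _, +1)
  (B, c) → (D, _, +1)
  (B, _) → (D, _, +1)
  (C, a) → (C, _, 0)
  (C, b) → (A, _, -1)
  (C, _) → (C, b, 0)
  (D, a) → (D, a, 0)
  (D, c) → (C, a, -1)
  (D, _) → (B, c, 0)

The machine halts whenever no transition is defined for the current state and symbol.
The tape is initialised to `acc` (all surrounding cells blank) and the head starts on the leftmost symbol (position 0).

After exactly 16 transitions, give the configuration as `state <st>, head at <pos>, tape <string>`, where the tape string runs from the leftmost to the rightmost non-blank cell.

state=A head=0 tape=___[a]cc   (A,a)→(B,c,-1)
state=B head=-1 tape=__[_]ccc   (B,_)→(D,_,+1)
state=D head=0 tape=___[c]cc   (D,c)→(C,a,-1)
state=C head=-1 tape=__[_]acc   (C,_)→(C,b,0)
state=C head=-1 tape=__[b]acc   (C,b)→(A,_,-1)
state=A head=-2 tape=_[_]_acc   (A,_)→(D,_,-1)
state=D head=-3 tape=[_]__acc   (D,_)→(B,c,0)
state=B head=-3 tape=[c]__acc   (B,c)→(D,_,+1)
state=D head=-2 tape=_[_]_acc   (D,_)→(B,c,0)
state=B head=-2 tape=_[c]_acc   (B,c)→(D,_,+1)
state=D head=-1 tape=__[_]acc   (D,_)→(B,c,0)
state=B head=-1 tape=__[c]acc   (B,c)→(D,_,+1)
state=D head=0 tape=___[a]cc   (D,a)→(D,a,0)
state=D head=0 tape=___[a]cc   (D,a)→(D,a,0)
state=D head=0 tape=___[a]cc   (D,a)→(D,a,0)
state=D head=0 tape=___[a]cc   (D,a)→(D,a,0)
state=D head=0 tape=___[a]cc
After 16 steps: state D, head at 0, tape acc.

state D, head at 0, tape acc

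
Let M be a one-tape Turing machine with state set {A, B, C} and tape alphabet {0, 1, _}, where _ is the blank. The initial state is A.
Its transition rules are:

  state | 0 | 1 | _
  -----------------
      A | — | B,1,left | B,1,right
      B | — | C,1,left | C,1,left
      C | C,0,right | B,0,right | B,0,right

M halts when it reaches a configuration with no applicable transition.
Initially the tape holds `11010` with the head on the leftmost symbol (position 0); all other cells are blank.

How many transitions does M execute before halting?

state=A head=0 tape=__[1]1010   (A,1)→(B,1,left)
state=B head=-1 tape=_[_]11010   (B,_)→(C,1,left)
state=C head=-2 tape=[_]111010   (C,_)→(B,0,right)
state=B head=-1 tape=0[1]11010   (B,1)→(C,1,left)
state=C head=-2 tape=[0]111010   (C,0)→(C,0,right)
state=C head=-1 tape=0[1]11010   (C,1)→(B,0,right)
state=B head=0 tape=00[1]1010   (B,1)→(C,1,left)
state=C head=-1 tape=0[0]11010   (C,0)→(C,0,right)
state=C head=0 tape=00[1]1010   (C,1)→(B,0,right)
state=B head=1 tape=000[1]010   (B,1)→(C,1,left)
state=C head=0 tape=00[0]1010   (C,0)→(C,0,right)
state=C head=1 tape=000[1]010   (C,1)→(B,0,right)
state=B head=2 tape=0000[0]10
M halts after 12 transitions.

12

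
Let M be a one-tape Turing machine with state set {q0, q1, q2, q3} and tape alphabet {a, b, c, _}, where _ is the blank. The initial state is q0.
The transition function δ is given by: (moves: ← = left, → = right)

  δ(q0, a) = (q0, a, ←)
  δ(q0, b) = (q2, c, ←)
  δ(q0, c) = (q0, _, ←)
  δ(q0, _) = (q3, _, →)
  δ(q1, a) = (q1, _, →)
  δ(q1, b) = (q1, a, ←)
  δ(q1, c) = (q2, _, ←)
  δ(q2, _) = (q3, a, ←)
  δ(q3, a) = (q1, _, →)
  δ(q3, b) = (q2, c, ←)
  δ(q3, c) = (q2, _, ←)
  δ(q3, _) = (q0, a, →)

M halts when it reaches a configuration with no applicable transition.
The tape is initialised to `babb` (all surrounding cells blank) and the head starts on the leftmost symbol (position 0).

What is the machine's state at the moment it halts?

q1

q0 | ___[b]abb   read b → write c, move ←, go to q2
q2 | __[_]cabb   read _ → write a, move ←, go to q3
q3 | _[_]acabb   read _ → write a, move →, go to q0
q0 | _a[a]cabb   read a → write a, move ←, go to q0
q0 | _[a]acabb   read a → write a, move ←, go to q0
q0 | [_]aacabb   read _ → write _, move →, go to q3
q3 | _[a]acabb   read a → write _, move →, go to q1
q1 | __[a]cabb   read a → write _, move →, go to q1
q1 | ___[c]abb   read c → write _, move ←, go to q2
q2 | __[_]_abb   read _ → write a, move ←, go to q3
q3 | _[_]a_abb   read _ → write a, move →, go to q0
q0 | _a[a]_abb   read a → write a, move ←, go to q0
q0 | _[a]a_abb   read a → write a, move ←, go to q0
q0 | [_]aa_abb   read _ → write _, move →, go to q3
q3 | _[a]a_abb   read a → write _, move →, go to q1
q1 | __[a]_abb   read a → write _, move →, go to q1
q1 | ___[_]abb
No transition is defined for (q1, _); M halts in state q1.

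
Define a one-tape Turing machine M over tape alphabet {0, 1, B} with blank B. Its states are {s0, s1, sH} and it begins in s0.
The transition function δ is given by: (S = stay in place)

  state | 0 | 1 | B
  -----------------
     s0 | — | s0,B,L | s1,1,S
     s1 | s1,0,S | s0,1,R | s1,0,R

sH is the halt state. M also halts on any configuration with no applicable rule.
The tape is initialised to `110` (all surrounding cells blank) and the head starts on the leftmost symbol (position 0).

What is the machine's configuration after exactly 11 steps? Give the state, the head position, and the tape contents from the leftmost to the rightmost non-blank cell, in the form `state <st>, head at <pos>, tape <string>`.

state=s0 head=0 tape=BB[1]10   (s0,1)→(s0,B,L)
state=s0 head=-1 tape=B[B]B10   (s0,B)→(s1,1,S)
state=s1 head=-1 tape=B[1]B10   (s1,1)→(s0,1,R)
state=s0 head=0 tape=B1[B]10   (s0,B)→(s1,1,S)
state=s1 head=0 tape=B1[1]10   (s1,1)→(s0,1,R)
state=s0 head=1 tape=B11[1]0   (s0,1)→(s0,B,L)
state=s0 head=0 tape=B1[1]B0   (s0,1)→(s0,B,L)
state=s0 head=-1 tape=B[1]BB0   (s0,1)→(s0,B,L)
state=s0 head=-2 tape=[B]BBB0   (s0,B)→(s1,1,S)
state=s1 head=-2 tape=[1]BBB0   (s1,1)→(s0,1,R)
state=s0 head=-1 tape=1[B]BB0   (s0,B)→(s1,1,S)
state=s1 head=-1 tape=1[1]BB0
After 11 steps: state s1, head at -1, tape 11BB0.

state s1, head at -1, tape 11BB0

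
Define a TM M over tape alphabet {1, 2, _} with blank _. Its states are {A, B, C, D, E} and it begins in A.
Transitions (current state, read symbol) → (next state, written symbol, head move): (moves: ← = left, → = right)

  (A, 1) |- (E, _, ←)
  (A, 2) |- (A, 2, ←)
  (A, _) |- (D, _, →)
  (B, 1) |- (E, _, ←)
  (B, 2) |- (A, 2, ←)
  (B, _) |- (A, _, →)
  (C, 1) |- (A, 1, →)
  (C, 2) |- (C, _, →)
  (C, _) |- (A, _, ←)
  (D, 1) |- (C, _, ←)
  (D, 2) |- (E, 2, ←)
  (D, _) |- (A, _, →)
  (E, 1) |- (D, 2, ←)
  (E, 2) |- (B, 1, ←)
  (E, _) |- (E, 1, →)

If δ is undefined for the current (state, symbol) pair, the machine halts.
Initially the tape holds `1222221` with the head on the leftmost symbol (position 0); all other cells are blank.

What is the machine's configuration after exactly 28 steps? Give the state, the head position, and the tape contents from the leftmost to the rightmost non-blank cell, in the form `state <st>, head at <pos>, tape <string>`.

state E, head at -4, tape 2_1_122221

state=A head=0 tape=____[1]222221   (A,1)→(E,_,←)
state=E head=-1 tape=___[_]_222221   (E,_)→(E,1,→)
state=E head=0 tape=___1[_]222221   (E,_)→(E,1,→)
state=E head=1 tape=___11[2]22221   (E,2)→(B,1,←)
state=B head=0 tape=___1[1]122221   (B,1)→(E,_,←)
state=E head=-1 tape=___[1]_122221   (E,1)→(D,2,←)
state=D head=-2 tape=__[_]2_122221   (D,_)→(A,_,→)
state=A head=-1 tape=___[2]_122221   (A,2)→(A,2,←)
state=A head=-2 tape=__[_]2_122221   (A,_)→(D,_,→)
state=D head=-1 tape=___[2]_122221   (D,2)→(E,2,←)
state=E head=-2 tape=__[_]2_122221   (E,_)→(E,1,→)
state=E head=-1 tape=__1[2]_122221   (E,2)→(B,1,←)
state=B head=-2 tape=__[1]1_122221   (B,1)→(E,_,←)
state=E head=-3 tape=_[_]_1_122221   (E,_)→(E,1,→)
state=E head=-2 tape=_1[_]1_122221   (E,_)→(E,1,→)
state=E head=-1 tape=_11[1]_122221   (E,1)→(D,2,←)
state=D head=-2 tape=_1[1]2_122221   (D,1)→(C,_,←)
state=C head=-3 tape=_[1]_2_122221   (C,1)→(A,1,→)
state=A head=-2 tape=_1[_]2_122221   (A,_)→(D,_,→)
state=D head=-1 tape=_1_[2]_122221   (D,2)→(E,2,←)
state=E head=-2 tape=_1[_]2_122221   (E,_)→(E,1,→)
state=E head=-1 tape=_11[2]_122221   (E,2)→(B,1,←)
state=B head=-2 tape=_1[1]1_122221   (B,1)→(E,_,←)
state=E head=-3 tape=_[1]_1_122221   (E,1)→(D,2,←)
state=D head=-4 tape=[_]2_1_122221   (D,_)→(A,_,→)
state=A head=-3 tape=_[2]_1_122221   (A,2)→(A,2,←)
state=A head=-4 tape=[_]2_1_122221   (A,_)→(D,_,→)
state=D head=-3 tape=_[2]_1_122221   (D,2)→(E,2,←)
state=E head=-4 tape=[_]2_1_122221
After 28 steps: state E, head at -4, tape 2_1_122221.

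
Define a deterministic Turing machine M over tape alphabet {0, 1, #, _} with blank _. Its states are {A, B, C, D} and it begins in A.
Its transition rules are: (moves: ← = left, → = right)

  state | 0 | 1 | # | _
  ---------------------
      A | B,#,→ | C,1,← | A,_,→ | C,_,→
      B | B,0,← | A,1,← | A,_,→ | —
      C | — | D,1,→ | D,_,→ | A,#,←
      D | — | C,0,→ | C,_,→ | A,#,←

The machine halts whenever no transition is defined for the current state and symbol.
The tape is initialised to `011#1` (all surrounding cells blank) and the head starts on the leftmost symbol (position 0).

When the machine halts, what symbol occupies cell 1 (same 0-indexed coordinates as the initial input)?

0

A | _[0]11#1_   read 0 → write #, move →, go to B
B | _#[1]1#1_   read 1 → write 1, move ←, go to A
A | _[#]11#1_   read # → write _, move →, go to A
A | __[1]1#1_   read 1 → write 1, move ←, go to C
C | _[_]11#1_   read _ → write #, move ←, go to A
A | [_]#11#1_   read _ → write _, move →, go to C
C | _[#]11#1_   read # → write _, move →, go to D
D | __[1]1#1_   read 1 → write 0, move →, go to C
C | __0[1]#1_   read 1 → write 1, move →, go to D
D | __01[#]1_   read # → write _, move →, go to C
C | __01_[1]_   read 1 → write 1, move →, go to D
D | __01_1[_]   read _ → write #, move ←, go to A
A | __01_[1]#   read 1 → write 1, move ←, go to C
C | __01[_]1#   read _ → write #, move ←, go to A
A | __0[1]#1#   read 1 → write 1, move ←, go to C
C | __[0]1#1#
Cell 1 holds 0 when M halts.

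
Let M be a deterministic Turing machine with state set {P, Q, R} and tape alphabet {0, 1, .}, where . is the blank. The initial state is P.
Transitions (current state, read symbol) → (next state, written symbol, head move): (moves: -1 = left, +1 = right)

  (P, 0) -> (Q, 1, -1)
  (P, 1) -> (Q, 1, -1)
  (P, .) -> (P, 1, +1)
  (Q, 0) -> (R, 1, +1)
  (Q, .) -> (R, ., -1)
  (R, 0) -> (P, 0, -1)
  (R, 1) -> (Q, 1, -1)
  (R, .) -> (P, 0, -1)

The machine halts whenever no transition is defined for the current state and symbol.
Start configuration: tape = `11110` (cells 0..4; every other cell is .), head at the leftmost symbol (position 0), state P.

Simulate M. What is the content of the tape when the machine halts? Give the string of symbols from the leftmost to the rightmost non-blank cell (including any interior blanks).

11.11110

state=P head=0 tape=...[1]1110   (P,1)→(Q,1,-1)
state=Q head=-1 tape=..[.]11110   (Q,.)→(R,.,-1)
state=R head=-2 tape=.[.].11110   (R,.)→(P,0,-1)
state=P head=-3 tape=[.]0.11110   (P,.)→(P,1,+1)
state=P head=-2 tape=1[0].11110   (P,0)→(Q,1,-1)
state=Q head=-3 tape=[1]1.11110
The non-blank tape span at halt is 11.11110.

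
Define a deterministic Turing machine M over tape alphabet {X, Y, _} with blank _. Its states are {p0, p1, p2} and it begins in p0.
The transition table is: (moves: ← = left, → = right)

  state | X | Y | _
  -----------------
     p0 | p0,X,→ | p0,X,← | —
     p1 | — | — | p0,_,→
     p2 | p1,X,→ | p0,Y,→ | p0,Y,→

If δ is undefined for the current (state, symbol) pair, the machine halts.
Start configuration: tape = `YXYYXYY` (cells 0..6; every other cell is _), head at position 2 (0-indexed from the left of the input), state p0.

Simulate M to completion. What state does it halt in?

p0 | YX[Y]YXYY_   read Y → write X, move ←, go to p0
p0 | Y[X]XYXYY_   read X → write X, move →, go to p0
p0 | YX[X]YXYY_   read X → write X, move →, go to p0
p0 | YXX[Y]XYY_   read Y → write X, move ←, go to p0
p0 | YX[X]XXYY_   read X → write X, move →, go to p0
p0 | YXX[X]XYY_   read X → write X, move →, go to p0
p0 | YXXX[X]YY_   read X → write X, move →, go to p0
p0 | YXXXX[Y]Y_   read Y → write X, move ←, go to p0
p0 | YXXX[X]XY_   read X → write X, move →, go to p0
p0 | YXXXX[X]Y_   read X → write X, move →, go to p0
p0 | YXXXXX[Y]_   read Y → write X, move ←, go to p0
p0 | YXXXX[X]X_   read X → write X, move →, go to p0
p0 | YXXXXX[X]_   read X → write X, move →, go to p0
p0 | YXXXXXX[_]
No transition is defined for (p0, _); M halts in state p0.

p0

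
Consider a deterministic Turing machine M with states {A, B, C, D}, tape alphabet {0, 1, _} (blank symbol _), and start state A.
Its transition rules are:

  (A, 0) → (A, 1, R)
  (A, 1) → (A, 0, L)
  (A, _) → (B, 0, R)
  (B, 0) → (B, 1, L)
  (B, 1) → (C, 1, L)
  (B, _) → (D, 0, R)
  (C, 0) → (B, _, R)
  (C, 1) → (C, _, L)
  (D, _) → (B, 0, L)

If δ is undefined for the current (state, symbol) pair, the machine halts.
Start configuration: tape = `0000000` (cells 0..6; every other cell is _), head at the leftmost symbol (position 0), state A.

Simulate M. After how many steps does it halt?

state=A head=0 tape=_[0]000000___   (A,0)→(A,1,R)
state=A head=1 tape=_1[0]00000___   (A,0)→(A,1,R)
state=A head=2 tape=_11[0]0000___   (A,0)→(A,1,R)
state=A head=3 tape=_111[0]000___   (A,0)→(A,1,R)
state=A head=4 tape=_1111[0]00___   (A,0)→(A,1,R)
state=A head=5 tape=_11111[0]0___   (A,0)→(A,1,R)
state=A head=6 tape=_111111[0]___   (A,0)→(A,1,R)
state=A head=7 tape=_1111111[_]__   (A,_)→(B,0,R)
state=B head=8 tape=_11111110[_]_   (B,_)→(D,0,R)
state=D head=9 tape=_111111100[_]   (D,_)→(B,0,L)
state=B head=8 tape=_11111110[0]0   (B,0)→(B,1,L)
state=B head=7 tape=_1111111[0]10   (B,0)→(B,1,L)
state=B head=6 tape=_111111[1]110   (B,1)→(C,1,L)
state=C head=5 tape=_11111[1]1110   (C,1)→(C,_,L)
state=C head=4 tape=_1111[1]_1110   (C,1)→(C,_,L)
state=C head=3 tape=_111[1]__1110   (C,1)→(C,_,L)
state=C head=2 tape=_11[1]___1110   (C,1)→(C,_,L)
state=C head=1 tape=_1[1]____1110   (C,1)→(C,_,L)
state=C head=0 tape=_[1]_____1110   (C,1)→(C,_,L)
state=C head=-1 tape=[_]______1110
M halts after 19 transitions.

19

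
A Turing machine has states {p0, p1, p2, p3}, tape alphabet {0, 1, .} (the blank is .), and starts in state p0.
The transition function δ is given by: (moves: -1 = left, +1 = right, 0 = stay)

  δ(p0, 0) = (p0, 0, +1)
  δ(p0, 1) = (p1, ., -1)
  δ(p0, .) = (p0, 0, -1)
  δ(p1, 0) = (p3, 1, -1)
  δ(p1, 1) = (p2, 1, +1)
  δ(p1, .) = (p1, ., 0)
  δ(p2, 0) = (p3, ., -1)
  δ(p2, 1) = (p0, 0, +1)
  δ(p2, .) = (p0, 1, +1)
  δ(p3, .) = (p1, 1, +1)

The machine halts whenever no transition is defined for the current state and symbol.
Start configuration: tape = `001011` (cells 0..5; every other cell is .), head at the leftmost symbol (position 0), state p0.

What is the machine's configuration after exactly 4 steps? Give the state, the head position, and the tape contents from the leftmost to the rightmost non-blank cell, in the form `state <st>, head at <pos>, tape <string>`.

state p3, head at 0, tape 01.011

p0 | [0]01011   read 0 → write 0, move +1, go to p0
p0 | 0[0]1011   read 0 → write 0, move +1, go to p0
p0 | 00[1]011   read 1 → write ., move -1, go to p1
p1 | 0[0].011   read 0 → write 1, move -1, go to p3
p3 | [0]1.011
After 4 steps: state p3, head at 0, tape 01.011.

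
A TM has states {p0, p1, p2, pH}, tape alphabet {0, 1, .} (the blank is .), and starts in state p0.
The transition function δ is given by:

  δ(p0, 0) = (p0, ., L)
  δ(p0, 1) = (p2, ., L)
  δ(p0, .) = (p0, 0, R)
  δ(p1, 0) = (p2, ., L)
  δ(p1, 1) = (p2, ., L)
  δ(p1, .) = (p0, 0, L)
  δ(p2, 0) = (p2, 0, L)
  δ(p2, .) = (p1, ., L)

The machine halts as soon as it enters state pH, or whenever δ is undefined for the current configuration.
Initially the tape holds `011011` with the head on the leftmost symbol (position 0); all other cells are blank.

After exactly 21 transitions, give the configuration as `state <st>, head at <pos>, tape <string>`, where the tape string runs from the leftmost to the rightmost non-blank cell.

state=p0 head=0 tape=......[0]11011   (p0,0)→(p0,.,L)
state=p0 head=-1 tape=.....[.].11011   (p0,.)→(p0,0,R)
state=p0 head=0 tape=.....0[.]11011   (p0,.)→(p0,0,R)
state=p0 head=1 tape=.....00[1]1011   (p0,1)→(p2,.,L)
state=p2 head=0 tape=.....0[0].1011   (p2,0)→(p2,0,L)
state=p2 head=-1 tape=.....[0]0.1011   (p2,0)→(p2,0,L)
state=p2 head=-2 tape=....[.]00.1011   (p2,.)→(p1,.,L)
state=p1 head=-3 tape=...[.].00.1011   (p1,.)→(p0,0,L)
state=p0 head=-4 tape=..[.]0.00.1011   (p0,.)→(p0,0,R)
state=p0 head=-3 tape=..0[0].00.1011   (p0,0)→(p0,.,L)
state=p0 head=-4 tape=..[0]..00.1011   (p0,0)→(p0,.,L)
state=p0 head=-5 tape=.[.]...00.1011   (p0,.)→(p0,0,R)
state=p0 head=-4 tape=.0[.]..00.1011   (p0,.)→(p0,0,R)
state=p0 head=-3 tape=.00[.].00.1011   (p0,.)→(p0,0,R)
state=p0 head=-2 tape=.000[.]00.1011   (p0,.)→(p0,0,R)
state=p0 head=-1 tape=.0000[0]0.1011   (p0,0)→(p0,.,L)
state=p0 head=-2 tape=.000[0].0.1011   (p0,0)→(p0,.,L)
state=p0 head=-3 tape=.00[0]..0.1011   (p0,0)→(p0,.,L)
state=p0 head=-4 tape=.0[0]...0.1011   (p0,0)→(p0,.,L)
state=p0 head=-5 tape=.[0]....0.1011   (p0,0)→(p0,.,L)
state=p0 head=-6 tape=[.].....0.1011   (p0,.)→(p0,0,R)
state=p0 head=-5 tape=0[.]....0.1011
After 21 steps: state p0, head at -5, tape 0.....0.1011.

state p0, head at -5, tape 0.....0.1011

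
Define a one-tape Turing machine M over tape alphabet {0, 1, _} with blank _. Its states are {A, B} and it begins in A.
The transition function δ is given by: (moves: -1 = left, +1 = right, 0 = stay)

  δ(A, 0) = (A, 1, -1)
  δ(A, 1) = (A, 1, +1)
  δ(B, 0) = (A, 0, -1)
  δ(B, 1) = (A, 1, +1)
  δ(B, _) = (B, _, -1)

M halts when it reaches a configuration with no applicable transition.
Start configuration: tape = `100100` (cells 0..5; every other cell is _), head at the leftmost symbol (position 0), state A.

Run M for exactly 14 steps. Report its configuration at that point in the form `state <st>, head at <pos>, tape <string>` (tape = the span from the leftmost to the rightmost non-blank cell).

state A, head at 6, tape 111111

A | [1]00100_   read 1 → write 1, move +1, go to A
A | 1[0]0100_   read 0 → write 1, move -1, go to A
A | [1]10100_   read 1 → write 1, move +1, go to A
A | 1[1]0100_   read 1 → write 1, move +1, go to A
A | 11[0]100_   read 0 → write 1, move -1, go to A
A | 1[1]1100_   read 1 → write 1, move +1, go to A
A | 11[1]100_   read 1 → write 1, move +1, go to A
A | 111[1]00_   read 1 → write 1, move +1, go to A
A | 1111[0]0_   read 0 → write 1, move -1, go to A
A | 111[1]10_   read 1 → write 1, move +1, go to A
A | 1111[1]0_   read 1 → write 1, move +1, go to A
A | 11111[0]_   read 0 → write 1, move -1, go to A
A | 1111[1]1_   read 1 → write 1, move +1, go to A
A | 11111[1]_   read 1 → write 1, move +1, go to A
A | 111111[_]
After 14 steps: state A, head at 6, tape 111111.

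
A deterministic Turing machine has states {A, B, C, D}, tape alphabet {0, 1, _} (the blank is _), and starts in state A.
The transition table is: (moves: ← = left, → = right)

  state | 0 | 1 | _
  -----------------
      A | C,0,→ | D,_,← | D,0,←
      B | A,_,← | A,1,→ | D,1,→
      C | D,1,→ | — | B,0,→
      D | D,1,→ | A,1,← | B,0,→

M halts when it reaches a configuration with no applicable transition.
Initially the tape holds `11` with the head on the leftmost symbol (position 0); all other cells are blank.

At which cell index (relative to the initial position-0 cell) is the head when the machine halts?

state=A head=0 tape=_[1]1_   (A,1)→(D,_,←)
state=D head=-1 tape=[_]_1_   (D,_)→(B,0,→)
state=B head=0 tape=0[_]1_   (B,_)→(D,1,→)
state=D head=1 tape=01[1]_   (D,1)→(A,1,←)
state=A head=0 tape=0[1]1_   (A,1)→(D,_,←)
state=D head=-1 tape=[0]_1_   (D,0)→(D,1,→)
state=D head=0 tape=1[_]1_   (D,_)→(B,0,→)
state=B head=1 tape=10[1]_   (B,1)→(A,1,→)
state=A head=2 tape=101[_]   (A,_)→(D,0,←)
state=D head=1 tape=10[1]0   (D,1)→(A,1,←)
state=A head=0 tape=1[0]10   (A,0)→(C,0,→)
state=C head=1 tape=10[1]0
At halt the head is at cell 1.

1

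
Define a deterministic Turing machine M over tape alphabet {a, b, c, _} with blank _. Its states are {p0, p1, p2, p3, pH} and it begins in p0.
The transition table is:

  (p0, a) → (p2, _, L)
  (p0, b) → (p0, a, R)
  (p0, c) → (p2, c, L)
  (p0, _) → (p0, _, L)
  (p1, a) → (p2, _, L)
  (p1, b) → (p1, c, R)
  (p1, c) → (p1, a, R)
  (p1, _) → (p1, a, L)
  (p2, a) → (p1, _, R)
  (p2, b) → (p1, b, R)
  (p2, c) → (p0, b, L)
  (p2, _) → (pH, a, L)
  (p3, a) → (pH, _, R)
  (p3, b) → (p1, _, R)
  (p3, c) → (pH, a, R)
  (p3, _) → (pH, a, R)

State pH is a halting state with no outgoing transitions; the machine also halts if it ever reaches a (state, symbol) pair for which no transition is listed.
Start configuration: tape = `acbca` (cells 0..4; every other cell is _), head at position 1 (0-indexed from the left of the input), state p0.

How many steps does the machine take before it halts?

16

p0 | _a[c]bca   read c → write c, move L, go to p2
p2 | _[a]cbca   read a → write _, move R, go to p1
p1 | __[c]bca   read c → write a, move R, go to p1
p1 | __a[b]ca   read b → write c, move R, go to p1
p1 | __ac[c]a   read c → write a, move R, go to p1
p1 | __aca[a]   read a → write _, move L, go to p2
p2 | __ac[a]_   read a → write _, move R, go to p1
p1 | __ac_[_]   read _ → write a, move L, go to p1
p1 | __ac[_]a   read _ → write a, move L, go to p1
p1 | __a[c]aa   read c → write a, move R, go to p1
p1 | __aa[a]a   read a → write _, move L, go to p2
p2 | __a[a]_a   read a → write _, move R, go to p1
p1 | __a_[_]a   read _ → write a, move L, go to p1
p1 | __a[_]aa   read _ → write a, move L, go to p1
p1 | __[a]aaa   read a → write _, move L, go to p2
p2 | _[_]_aaa   read _ → write a, move L, go to pH
pH | [_]a_aaa
M halts after 16 transitions.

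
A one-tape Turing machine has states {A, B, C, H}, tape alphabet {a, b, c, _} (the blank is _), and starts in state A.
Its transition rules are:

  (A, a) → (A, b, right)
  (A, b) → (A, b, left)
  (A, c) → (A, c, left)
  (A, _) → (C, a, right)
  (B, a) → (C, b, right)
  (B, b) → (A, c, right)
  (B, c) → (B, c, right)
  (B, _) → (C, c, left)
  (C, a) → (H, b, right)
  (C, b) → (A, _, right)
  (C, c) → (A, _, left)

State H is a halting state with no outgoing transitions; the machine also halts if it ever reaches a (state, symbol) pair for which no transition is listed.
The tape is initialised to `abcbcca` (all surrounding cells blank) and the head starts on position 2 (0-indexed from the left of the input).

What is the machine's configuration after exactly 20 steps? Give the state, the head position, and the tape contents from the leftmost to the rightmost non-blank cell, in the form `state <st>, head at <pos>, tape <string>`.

state=A head=2 tape=_ab[c]bcca   (A,c)→(A,c,left)
state=A head=1 tape=_a[b]cbcca   (A,b)→(A,b,left)
state=A head=0 tape=_[a]bcbcca   (A,a)→(A,b,right)
state=A head=1 tape=_b[b]cbcca   (A,b)→(A,b,left)
state=A head=0 tape=_[b]bcbcca   (A,b)→(A,b,left)
state=A head=-1 tape=[_]bbcbcca   (A,_)→(C,a,right)
state=C head=0 tape=a[b]bcbcca   (C,b)→(A,_,right)
state=A head=1 tape=a_[b]cbcca   (A,b)→(A,b,left)
state=A head=0 tape=a[_]bcbcca   (A,_)→(C,a,right)
state=C head=1 tape=aa[b]cbcca   (C,b)→(A,_,right)
state=A head=2 tape=aa_[c]bcca   (A,c)→(A,c,left)
state=A head=1 tape=aa[_]cbcca   (A,_)→(C,a,right)
state=C head=2 tape=aaa[c]bcca   (C,c)→(A,_,left)
state=A head=1 tape=aa[a]_bcca   (A,a)→(A,b,right)
state=A head=2 tape=aab[_]bcca   (A,_)→(C,a,right)
state=C head=3 tape=aaba[b]cca   (C,b)→(A,_,right)
state=A head=4 tape=aaba_[c]ca   (A,c)→(A,c,left)
state=A head=3 tape=aaba[_]cca   (A,_)→(C,a,right)
state=C head=4 tape=aabaa[c]ca   (C,c)→(A,_,left)
state=A head=3 tape=aaba[a]_ca   (A,a)→(A,b,right)
state=A head=4 tape=aabab[_]ca
After 20 steps: state A, head at 4, tape aabab_ca.

state A, head at 4, tape aabab_ca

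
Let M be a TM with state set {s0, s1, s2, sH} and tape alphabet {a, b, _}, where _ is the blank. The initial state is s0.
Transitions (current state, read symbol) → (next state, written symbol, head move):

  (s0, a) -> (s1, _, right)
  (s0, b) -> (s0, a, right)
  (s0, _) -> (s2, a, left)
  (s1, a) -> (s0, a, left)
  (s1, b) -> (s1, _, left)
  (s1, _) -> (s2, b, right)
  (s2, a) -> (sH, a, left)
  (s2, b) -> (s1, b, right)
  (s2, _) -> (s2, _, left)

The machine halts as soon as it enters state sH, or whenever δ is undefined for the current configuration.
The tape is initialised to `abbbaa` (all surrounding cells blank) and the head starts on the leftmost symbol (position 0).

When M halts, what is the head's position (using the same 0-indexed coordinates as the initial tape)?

3

state=s0 head=0 tape=_[a]bbbaa   (s0,a)→(s1,_,right)
state=s1 head=1 tape=__[b]bbaa   (s1,b)→(s1,_,left)
state=s1 head=0 tape=_[_]_bbaa   (s1,_)→(s2,b,right)
state=s2 head=1 tape=_b[_]bbaa   (s2,_)→(s2,_,left)
state=s2 head=0 tape=_[b]_bbaa   (s2,b)→(s1,b,right)
state=s1 head=1 tape=_b[_]bbaa   (s1,_)→(s2,b,right)
state=s2 head=2 tape=_bb[b]baa   (s2,b)→(s1,b,right)
state=s1 head=3 tape=_bbb[b]aa   (s1,b)→(s1,_,left)
state=s1 head=2 tape=_bb[b]_aa   (s1,b)→(s1,_,left)
state=s1 head=1 tape=_b[b]__aa   (s1,b)→(s1,_,left)
state=s1 head=0 tape=_[b]___aa   (s1,b)→(s1,_,left)
state=s1 head=-1 tape=[_]____aa   (s1,_)→(s2,b,right)
state=s2 head=0 tape=b[_]___aa   (s2,_)→(s2,_,left)
state=s2 head=-1 tape=[b]____aa   (s2,b)→(s1,b,right)
state=s1 head=0 tape=b[_]___aa   (s1,_)→(s2,b,right)
state=s2 head=1 tape=bb[_]__aa   (s2,_)→(s2,_,left)
state=s2 head=0 tape=b[b]___aa   (s2,b)→(s1,b,right)
state=s1 head=1 tape=bb[_]__aa   (s1,_)→(s2,b,right)
state=s2 head=2 tape=bbb[_]_aa   (s2,_)→(s2,_,left)
state=s2 head=1 tape=bb[b]__aa   (s2,b)→(s1,b,right)
state=s1 head=2 tape=bbb[_]_aa   (s1,_)→(s2,b,right)
state=s2 head=3 tape=bbbb[_]aa   (s2,_)→(s2,_,left)
state=s2 head=2 tape=bbb[b]_aa   (s2,b)→(s1,b,right)
state=s1 head=3 tape=bbbb[_]aa   (s1,_)→(s2,b,right)
state=s2 head=4 tape=bbbbb[a]a   (s2,a)→(sH,a,left)
state=sH head=3 tape=bbbb[b]aa
At halt the head is at cell 3.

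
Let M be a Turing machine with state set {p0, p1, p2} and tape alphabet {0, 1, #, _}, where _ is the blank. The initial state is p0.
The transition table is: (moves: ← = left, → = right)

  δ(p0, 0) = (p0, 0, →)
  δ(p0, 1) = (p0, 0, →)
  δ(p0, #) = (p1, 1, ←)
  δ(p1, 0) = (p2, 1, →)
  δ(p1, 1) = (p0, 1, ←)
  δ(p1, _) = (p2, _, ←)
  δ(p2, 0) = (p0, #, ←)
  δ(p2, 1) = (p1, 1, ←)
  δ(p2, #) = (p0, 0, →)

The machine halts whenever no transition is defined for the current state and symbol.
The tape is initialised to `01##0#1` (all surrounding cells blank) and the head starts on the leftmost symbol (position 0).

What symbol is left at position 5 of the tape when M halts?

state=p0 head=0 tape=[0]1##0#1_   (p0,0)→(p0,0,→)
state=p0 head=1 tape=0[1]##0#1_   (p0,1)→(p0,0,→)
state=p0 head=2 tape=00[#]#0#1_   (p0,#)→(p1,1,←)
state=p1 head=1 tape=0[0]1#0#1_   (p1,0)→(p2,1,→)
state=p2 head=2 tape=01[1]#0#1_   (p2,1)→(p1,1,←)
state=p1 head=1 tape=0[1]1#0#1_   (p1,1)→(p0,1,←)
state=p0 head=0 tape=[0]11#0#1_   (p0,0)→(p0,0,→)
state=p0 head=1 tape=0[1]1#0#1_   (p0,1)→(p0,0,→)
state=p0 head=2 tape=00[1]#0#1_   (p0,1)→(p0,0,→)
state=p0 head=3 tape=000[#]0#1_   (p0,#)→(p1,1,←)
state=p1 head=2 tape=00[0]10#1_   (p1,0)→(p2,1,→)
state=p2 head=3 tape=001[1]0#1_   (p2,1)→(p1,1,←)
state=p1 head=2 tape=00[1]10#1_   (p1,1)→(p0,1,←)
state=p0 head=1 tape=0[0]110#1_   (p0,0)→(p0,0,→)
state=p0 head=2 tape=00[1]10#1_   (p0,1)→(p0,0,→)
state=p0 head=3 tape=000[1]0#1_   (p0,1)→(p0,0,→)
state=p0 head=4 tape=0000[0]#1_   (p0,0)→(p0,0,→)
state=p0 head=5 tape=00000[#]1_   (p0,#)→(p1,1,←)
state=p1 head=4 tape=0000[0]11_   (p1,0)→(p2,1,→)
state=p2 head=5 tape=00001[1]1_   (p2,1)→(p1,1,←)
state=p1 head=4 tape=0000[1]11_   (p1,1)→(p0,1,←)
state=p0 head=3 tape=000[0]111_   (p0,0)→(p0,0,→)
state=p0 head=4 tape=0000[1]11_   (p0,1)→(p0,0,→)
state=p0 head=5 tape=00000[1]1_   (p0,1)→(p0,0,→)
state=p0 head=6 tape=000000[1]_   (p0,1)→(p0,0,→)
state=p0 head=7 tape=0000000[_]
Cell 5 holds 0 when M halts.

0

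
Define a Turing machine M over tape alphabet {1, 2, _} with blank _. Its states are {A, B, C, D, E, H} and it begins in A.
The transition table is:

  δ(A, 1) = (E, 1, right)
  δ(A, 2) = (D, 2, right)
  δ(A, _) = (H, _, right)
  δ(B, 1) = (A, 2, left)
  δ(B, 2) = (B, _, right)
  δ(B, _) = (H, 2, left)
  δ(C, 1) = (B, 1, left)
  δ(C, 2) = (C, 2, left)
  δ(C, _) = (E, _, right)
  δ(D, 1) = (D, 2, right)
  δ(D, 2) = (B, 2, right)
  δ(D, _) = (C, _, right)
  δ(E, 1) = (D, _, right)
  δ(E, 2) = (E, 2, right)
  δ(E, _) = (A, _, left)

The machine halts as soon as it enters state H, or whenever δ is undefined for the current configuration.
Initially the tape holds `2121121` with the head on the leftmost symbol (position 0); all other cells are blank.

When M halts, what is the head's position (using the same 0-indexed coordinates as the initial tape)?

A | [2]121121   read 2 → write 2, move right, go to D
D | 2[1]21121   read 1 → write 2, move right, go to D
D | 22[2]1121   read 2 → write 2, move right, go to B
B | 222[1]121   read 1 → write 2, move left, go to A
A | 22[2]2121   read 2 → write 2, move right, go to D
D | 222[2]121   read 2 → write 2, move right, go to B
B | 2222[1]21   read 1 → write 2, move left, go to A
A | 222[2]221   read 2 → write 2, move right, go to D
D | 2222[2]21   read 2 → write 2, move right, go to B
B | 22222[2]1   read 2 → write _, move right, go to B
B | 22222_[1]   read 1 → write 2, move left, go to A
A | 22222[_]2   read _ → write _, move right, go to H
H | 22222_[2]
At halt the head is at cell 6.

6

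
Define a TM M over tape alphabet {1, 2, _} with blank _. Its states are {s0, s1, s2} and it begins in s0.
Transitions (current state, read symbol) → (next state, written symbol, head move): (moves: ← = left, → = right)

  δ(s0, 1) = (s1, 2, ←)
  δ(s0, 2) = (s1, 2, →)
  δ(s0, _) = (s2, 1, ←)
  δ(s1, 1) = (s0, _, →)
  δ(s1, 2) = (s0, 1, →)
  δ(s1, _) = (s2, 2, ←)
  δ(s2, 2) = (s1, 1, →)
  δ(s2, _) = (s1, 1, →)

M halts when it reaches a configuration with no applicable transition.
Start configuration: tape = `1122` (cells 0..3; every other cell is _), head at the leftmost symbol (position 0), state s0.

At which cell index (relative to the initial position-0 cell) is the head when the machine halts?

s0 | __[1]122_   read 1 → write 2, move ←, go to s1
s1 | _[_]2122_   read _ → write 2, move ←, go to s2
s2 | [_]22122_   read _ → write 1, move →, go to s1
s1 | 1[2]2122_   read 2 → write 1, move →, go to s0
s0 | 11[2]122_   read 2 → write 2, move →, go to s1
s1 | 112[1]22_   read 1 → write _, move →, go to s0
s0 | 112_[2]2_   read 2 → write 2, move →, go to s1
s1 | 112_2[2]_   read 2 → write 1, move →, go to s0
s0 | 112_21[_]   read _ → write 1, move ←, go to s2
s2 | 112_2[1]1
At halt the head is at cell 3.

3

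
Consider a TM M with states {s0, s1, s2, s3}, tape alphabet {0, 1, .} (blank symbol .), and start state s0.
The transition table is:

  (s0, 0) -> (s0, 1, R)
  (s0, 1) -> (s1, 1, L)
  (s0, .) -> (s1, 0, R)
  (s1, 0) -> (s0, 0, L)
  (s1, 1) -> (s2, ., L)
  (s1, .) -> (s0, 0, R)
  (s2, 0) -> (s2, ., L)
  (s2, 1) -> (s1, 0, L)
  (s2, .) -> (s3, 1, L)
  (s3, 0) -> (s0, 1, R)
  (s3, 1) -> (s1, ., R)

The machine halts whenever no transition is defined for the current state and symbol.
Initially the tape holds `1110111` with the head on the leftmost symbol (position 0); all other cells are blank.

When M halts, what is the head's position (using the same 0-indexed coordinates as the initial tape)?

-6

state=s0 head=0 tape=......[1]110111   (s0,1)→(s1,1,L)
state=s1 head=-1 tape=.....[.]1110111   (s1,.)→(s0,0,R)
state=s0 head=0 tape=.....0[1]110111   (s0,1)→(s1,1,L)
state=s1 head=-1 tape=.....[0]1110111   (s1,0)→(s0,0,L)
state=s0 head=-2 tape=....[.]01110111   (s0,.)→(s1,0,R)
state=s1 head=-1 tape=....0[0]1110111   (s1,0)→(s0,0,L)
state=s0 head=-2 tape=....[0]01110111   (s0,0)→(s0,1,R)
state=s0 head=-1 tape=....1[0]1110111   (s0,0)→(s0,1,R)
state=s0 head=0 tape=....11[1]110111   (s0,1)→(s1,1,L)
state=s1 head=-1 tape=....1[1]1110111   (s1,1)→(s2,.,L)
state=s2 head=-2 tape=....[1].1110111   (s2,1)→(s1,0,L)
state=s1 head=-3 tape=...[.]0.1110111   (s1,.)→(s0,0,R)
state=s0 head=-2 tape=...0[0].1110111   (s0,0)→(s0,1,R)
state=s0 head=-1 tape=...01[.]1110111   (s0,.)→(s1,0,R)
state=s1 head=0 tape=...010[1]110111   (s1,1)→(s2,.,L)
state=s2 head=-1 tape=...01[0].110111   (s2,0)→(s2,.,L)
state=s2 head=-2 tape=...0[1]..110111   (s2,1)→(s1,0,L)
state=s1 head=-3 tape=...[0]0..110111   (s1,0)→(s0,0,L)
state=s0 head=-4 tape=..[.]00..110111   (s0,.)→(s1,0,R)
state=s1 head=-3 tape=..0[0]0..110111   (s1,0)→(s0,0,L)
state=s0 head=-4 tape=..[0]00..110111   (s0,0)→(s0,1,R)
state=s0 head=-3 tape=..1[0]0..110111   (s0,0)→(s0,1,R)
state=s0 head=-2 tape=..11[0]..110111   (s0,0)→(s0,1,R)
state=s0 head=-1 tape=..111[.].110111   (s0,.)→(s1,0,R)
state=s1 head=0 tape=..1110[.]110111   (s1,.)→(s0,0,R)
state=s0 head=1 tape=..11100[1]10111   (s0,1)→(s1,1,L)
state=s1 head=0 tape=..1110[0]110111   (s1,0)→(s0,0,L)
state=s0 head=-1 tape=..111[0]0110111   (s0,0)→(s0,1,R)
state=s0 head=0 tape=..1111[0]110111   (s0,0)→(s0,1,R)
state=s0 head=1 tape=..11111[1]10111   (s0,1)→(s1,1,L)
state=s1 head=0 tape=..1111[1]110111   (s1,1)→(s2,.,L)
state=s2 head=-1 tape=..111[1].110111   (s2,1)→(s1,0,L)
state=s1 head=-2 tape=..11[1]0.110111   (s1,1)→(s2,.,L)
state=s2 head=-3 tape=..1[1].0.110111   (s2,1)→(s1,0,L)
state=s1 head=-4 tape=..[1]0.0.110111   (s1,1)→(s2,.,L)
state=s2 head=-5 tape=.[.].0.0.110111   (s2,.)→(s3,1,L)
state=s3 head=-6 tape=[.]1.0.0.110111
At halt the head is at cell -6.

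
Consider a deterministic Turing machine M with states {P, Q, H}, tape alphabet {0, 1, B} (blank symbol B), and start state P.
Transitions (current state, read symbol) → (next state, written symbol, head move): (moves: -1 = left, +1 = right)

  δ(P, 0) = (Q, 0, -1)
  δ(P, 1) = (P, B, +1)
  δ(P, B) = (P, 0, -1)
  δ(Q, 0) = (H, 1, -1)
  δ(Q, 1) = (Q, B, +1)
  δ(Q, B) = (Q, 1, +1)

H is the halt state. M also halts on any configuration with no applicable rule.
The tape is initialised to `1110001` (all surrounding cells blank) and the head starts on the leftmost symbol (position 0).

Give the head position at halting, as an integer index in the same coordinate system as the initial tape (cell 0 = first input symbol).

2

state=P head=0 tape=[1]110001   (P,1)→(P,B,+1)
state=P head=1 tape=B[1]10001   (P,1)→(P,B,+1)
state=P head=2 tape=BB[1]0001   (P,1)→(P,B,+1)
state=P head=3 tape=BBB[0]001   (P,0)→(Q,0,-1)
state=Q head=2 tape=BB[B]0001   (Q,B)→(Q,1,+1)
state=Q head=3 tape=BB1[0]001   (Q,0)→(H,1,-1)
state=H head=2 tape=BB[1]1001
At halt the head is at cell 2.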